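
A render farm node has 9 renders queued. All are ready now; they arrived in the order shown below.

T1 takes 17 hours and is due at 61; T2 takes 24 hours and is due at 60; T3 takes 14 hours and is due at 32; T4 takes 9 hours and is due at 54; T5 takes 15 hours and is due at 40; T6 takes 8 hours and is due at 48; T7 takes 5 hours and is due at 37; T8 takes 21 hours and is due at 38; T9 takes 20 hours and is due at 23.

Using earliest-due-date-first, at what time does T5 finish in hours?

EDD (increasing due date): T9 T3 T7 T8 T5 T6 T4 T2 T1.
T9: 0→20
T3: 20→34
T7: 34→39
T8: 39→60
T5: 60→75

75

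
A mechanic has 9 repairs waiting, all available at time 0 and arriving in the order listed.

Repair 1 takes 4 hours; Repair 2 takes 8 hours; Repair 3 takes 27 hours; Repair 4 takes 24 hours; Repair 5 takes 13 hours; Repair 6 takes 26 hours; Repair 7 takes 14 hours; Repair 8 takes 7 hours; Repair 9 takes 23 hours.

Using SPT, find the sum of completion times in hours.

539

SPT (increasing processing time): Repair 1 Repair 8 Repair 2 Repair 5 Repair 7 Repair 9 Repair 4 Repair 6 Repair 3.
Repair 1: 0→4
Repair 8: 4→11
Repair 2: 11→19
Repair 5: 19→32
Repair 7: 32→46
Repair 9: 46→69
Repair 4: 69→93
Repair 6: 93→119
Repair 3: 119→146
Sum = 4+11+19+32+46+69+93+119+146 = 539.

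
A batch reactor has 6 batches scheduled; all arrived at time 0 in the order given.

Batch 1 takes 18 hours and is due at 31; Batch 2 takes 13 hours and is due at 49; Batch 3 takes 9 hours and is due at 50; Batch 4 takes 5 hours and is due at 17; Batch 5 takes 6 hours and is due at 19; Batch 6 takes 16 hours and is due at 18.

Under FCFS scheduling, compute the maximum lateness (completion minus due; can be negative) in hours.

49

FIFO (arrival order): Batch 1 Batch 2 Batch 3 Batch 4 Batch 5 Batch 6.
Batch 1: 0→18, due 31, lateness -13
Batch 2: 18→31, due 49, lateness -18
Batch 3: 31→40, due 50, lateness -10
Batch 4: 40→45, due 17, lateness 28
Batch 5: 45→51, due 19, lateness 32
Batch 6: 51→67, due 18, lateness 49
Maximum = 49.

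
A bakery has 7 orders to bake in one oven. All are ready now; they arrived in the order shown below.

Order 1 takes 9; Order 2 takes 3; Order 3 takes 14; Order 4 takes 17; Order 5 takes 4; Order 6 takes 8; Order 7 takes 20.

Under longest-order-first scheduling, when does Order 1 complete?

LPT (decreasing processing time): Order 7 Order 4 Order 3 Order 1 Order 6 Order 5 Order 2.
Order 7: 0→20
Order 4: 20→37
Order 3: 37→51
Order 1: 51→60

60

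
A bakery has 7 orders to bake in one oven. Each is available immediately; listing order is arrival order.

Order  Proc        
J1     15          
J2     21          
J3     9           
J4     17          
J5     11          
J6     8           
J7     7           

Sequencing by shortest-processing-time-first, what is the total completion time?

286

SPT (increasing processing time): J7 J6 J3 J5 J1 J4 J2.
J7: 0→7
J6: 7→15
J3: 15→24
J5: 24→35
J1: 35→50
J4: 50→67
J2: 67→88
Sum = 7+15+24+35+50+67+88 = 286.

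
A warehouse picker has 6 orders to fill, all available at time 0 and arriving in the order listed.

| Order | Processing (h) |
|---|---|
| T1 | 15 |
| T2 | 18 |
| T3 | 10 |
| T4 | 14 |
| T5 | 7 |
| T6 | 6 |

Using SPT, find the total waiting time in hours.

131

SPT (increasing processing time): T6 T5 T3 T4 T1 T2.
T6: waits 0, runs 0→6
T5: waits 6, runs 6→13
T3: waits 13, runs 13→23
T4: waits 23, runs 23→37
T1: waits 37, runs 37→52
T2: waits 52, runs 52→70
Sum = 0+6+13+23+37+52 = 131.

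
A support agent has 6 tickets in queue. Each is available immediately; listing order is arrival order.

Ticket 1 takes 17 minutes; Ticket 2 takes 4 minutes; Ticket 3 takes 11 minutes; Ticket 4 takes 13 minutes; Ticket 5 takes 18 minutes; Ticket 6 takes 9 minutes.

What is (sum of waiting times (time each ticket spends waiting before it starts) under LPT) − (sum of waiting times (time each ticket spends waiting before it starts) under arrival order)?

LPT (decreasing processing time): Ticket 5 Ticket 1 Ticket 4 Ticket 3 Ticket 6 Ticket 2.
Ticket 5: waits 0, runs 0→18
Ticket 1: waits 18, runs 18→35
Ticket 4: waits 35, runs 35→48
Ticket 3: waits 48, runs 48→59
Ticket 6: waits 59, runs 59→68
Ticket 2: waits 68, runs 68→72
Sum = 0+18+35+48+59+68 = 228.
FIFO (arrival order): Ticket 1 Ticket 2 Ticket 3 Ticket 4 Ticket 5 Ticket 6.
Ticket 1: waits 0, runs 0→17
Ticket 2: waits 17, runs 17→21
Ticket 3: waits 21, runs 21→32
Ticket 4: waits 32, runs 32→45
Ticket 5: waits 45, runs 45→63
Ticket 6: waits 63, runs 63→72
Sum = 0+17+21+32+45+63 = 178.
Difference = 228 − 178 = 50.

50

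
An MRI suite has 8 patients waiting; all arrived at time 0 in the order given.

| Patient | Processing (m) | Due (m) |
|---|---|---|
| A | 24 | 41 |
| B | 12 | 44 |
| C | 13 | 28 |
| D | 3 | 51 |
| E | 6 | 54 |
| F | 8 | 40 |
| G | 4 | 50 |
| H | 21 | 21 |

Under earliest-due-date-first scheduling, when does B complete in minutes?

EDD (increasing due date): H C F A B G D E.
H: 0→21
C: 21→34
F: 34→42
A: 42→66
B: 66→78

78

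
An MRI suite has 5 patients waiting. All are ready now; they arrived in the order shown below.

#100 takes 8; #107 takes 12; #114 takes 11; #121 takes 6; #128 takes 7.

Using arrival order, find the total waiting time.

96

FIFO (arrival order): #100 #107 #114 #121 #128.
#100: waits 0, runs 0→8
#107: waits 8, runs 8→20
#114: waits 20, runs 20→31
#121: waits 31, runs 31→37
#128: waits 37, runs 37→44
Sum = 0+8+20+31+37 = 96.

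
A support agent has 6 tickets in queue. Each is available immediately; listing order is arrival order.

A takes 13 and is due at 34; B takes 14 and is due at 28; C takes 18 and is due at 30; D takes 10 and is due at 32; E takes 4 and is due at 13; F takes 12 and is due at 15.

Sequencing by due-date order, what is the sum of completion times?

227

EDD (increasing due date): E F B C D A.
E: 0→4
F: 4→16
B: 16→30
C: 30→48
D: 48→58
A: 58→71
Sum = 4+16+30+48+58+71 = 227.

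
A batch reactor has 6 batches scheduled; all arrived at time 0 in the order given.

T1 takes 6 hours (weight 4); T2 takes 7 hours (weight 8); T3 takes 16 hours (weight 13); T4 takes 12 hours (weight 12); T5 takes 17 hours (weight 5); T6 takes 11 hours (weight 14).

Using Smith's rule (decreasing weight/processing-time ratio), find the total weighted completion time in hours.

WSPT (decreasing weight/processing-time ratio): T6 T2 T4 T3 T1 T5.
T6: finishes 11, weight 14, w·C = 154
T2: finishes 18, weight 8, w·C = 144
T4: finishes 30, weight 12, w·C = 360
T3: finishes 46, weight 13, w·C = 598
T1: finishes 52, weight 4, w·C = 208
T5: finishes 69, weight 5, w·C = 345
Sum = 154+144+360+598+208+345 = 1809.

1809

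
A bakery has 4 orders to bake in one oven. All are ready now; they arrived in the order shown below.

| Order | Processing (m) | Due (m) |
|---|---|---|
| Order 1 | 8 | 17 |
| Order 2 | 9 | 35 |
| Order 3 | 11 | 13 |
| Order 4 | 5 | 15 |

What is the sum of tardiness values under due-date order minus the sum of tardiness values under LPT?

EDD (increasing due date): Order 3 Order 4 Order 1 Order 2.
Order 3: 0→11, due 13, tardiness 0
Order 4: 11→16, due 15, tardiness 1
Order 1: 16→24, due 17, tardiness 7
Order 2: 24→33, due 35, tardiness 0
Sum = 0+1+7+0 = 8.
LPT (decreasing processing time): Order 3 Order 2 Order 1 Order 4.
Order 3: 0→11, due 13, tardiness 0
Order 2: 11→20, due 35, tardiness 0
Order 1: 20→28, due 17, tardiness 11
Order 4: 28→33, due 15, tardiness 18
Sum = 0+0+11+18 = 29.
Difference = 8 − 29 = -21.

-21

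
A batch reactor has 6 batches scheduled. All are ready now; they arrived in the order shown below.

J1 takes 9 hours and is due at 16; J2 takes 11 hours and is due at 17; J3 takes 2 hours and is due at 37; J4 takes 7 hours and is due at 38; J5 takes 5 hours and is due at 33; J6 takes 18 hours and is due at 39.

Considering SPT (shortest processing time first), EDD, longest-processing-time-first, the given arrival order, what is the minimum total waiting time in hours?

80

SPT (increasing processing time): J3 J5 J4 J1 J2 J6.
J3: waits 0, runs 0→2
J5: waits 2, runs 2→7
J4: waits 7, runs 7→14
J1: waits 14, runs 14→23
J2: waits 23, runs 23→34
J6: waits 34, runs 34→52
Sum = 0+2+7+14+23+34 = 80.
EDD (increasing due date): J1 J2 J5 J3 J4 J6.
J1: waits 0, runs 0→9
J2: waits 9, runs 9→20
J5: waits 20, runs 20→25
J3: waits 25, runs 25→27
J4: waits 27, runs 27→34
J6: waits 34, runs 34→52
Sum = 0+9+20+25+27+34 = 115.
LPT (decreasing processing time): J6 J2 J1 J4 J5 J3.
J6: waits 0, runs 0→18
J2: waits 18, runs 18→29
J1: waits 29, runs 29→38
J4: waits 38, runs 38→45
J5: waits 45, runs 45→50
J3: waits 50, runs 50→52
Sum = 0+18+29+38+45+50 = 180.
FIFO (arrival order): J1 J2 J3 J4 J5 J6.
J1: waits 0, runs 0→9
J2: waits 9, runs 9→20
J3: waits 20, runs 20→22
J4: waits 22, runs 22→29
J5: waits 29, runs 29→34
J6: waits 34, runs 34→52
Sum = 0+9+20+22+29+34 = 114.
SPT 80, EDD 115, LPT 180, FIFO 114 → minimum 80.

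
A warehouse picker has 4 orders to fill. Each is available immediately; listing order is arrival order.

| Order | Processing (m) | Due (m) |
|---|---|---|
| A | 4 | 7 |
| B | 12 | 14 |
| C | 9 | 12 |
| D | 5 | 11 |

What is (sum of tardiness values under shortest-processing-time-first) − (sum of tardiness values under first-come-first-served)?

SPT (increasing processing time): A D C B.
A: 0→4, due 7, tardiness 0
D: 4→9, due 11, tardiness 0
C: 9→18, due 12, tardiness 6
B: 18→30, due 14, tardiness 16
Sum = 0+0+6+16 = 22.
FIFO (arrival order): A B C D.
A: 0→4, due 7, tardiness 0
B: 4→16, due 14, tardiness 2
C: 16→25, due 12, tardiness 13
D: 25→30, due 11, tardiness 19
Sum = 0+2+13+19 = 34.
Difference = 22 − 34 = -12.

-12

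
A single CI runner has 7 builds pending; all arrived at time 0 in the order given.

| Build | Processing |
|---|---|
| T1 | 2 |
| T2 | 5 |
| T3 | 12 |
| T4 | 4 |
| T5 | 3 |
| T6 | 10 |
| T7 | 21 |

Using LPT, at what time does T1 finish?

LPT (decreasing processing time): T7 T3 T6 T2 T4 T5 T1.
T7: 0→21
T3: 21→33
T6: 33→43
T2: 43→48
T4: 48→52
T5: 52→55
T1: 55→57

57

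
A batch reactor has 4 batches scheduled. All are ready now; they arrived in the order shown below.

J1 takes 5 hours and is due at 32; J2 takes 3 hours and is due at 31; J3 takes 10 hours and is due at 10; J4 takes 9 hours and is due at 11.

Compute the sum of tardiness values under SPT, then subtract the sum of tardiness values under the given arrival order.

SPT (increasing processing time): J2 J1 J4 J3.
J2: 0→3, due 31, tardiness 0
J1: 3→8, due 32, tardiness 0
J4: 8→17, due 11, tardiness 6
J3: 17→27, due 10, tardiness 17
Sum = 0+0+6+17 = 23.
FIFO (arrival order): J1 J2 J3 J4.
J1: 0→5, due 32, tardiness 0
J2: 5→8, due 31, tardiness 0
J3: 8→18, due 10, tardiness 8
J4: 18→27, due 11, tardiness 16
Sum = 0+0+8+16 = 24.
Difference = 23 − 24 = -1.

-1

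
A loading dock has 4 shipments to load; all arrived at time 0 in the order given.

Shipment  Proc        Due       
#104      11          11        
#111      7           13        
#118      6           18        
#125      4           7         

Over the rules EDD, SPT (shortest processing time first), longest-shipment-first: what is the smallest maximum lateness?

10

EDD (increasing due date): #125 #104 #111 #118.
#125: 0→4, due 7, lateness -3
#104: 4→15, due 11, lateness 4
#111: 15→22, due 13, lateness 9
#118: 22→28, due 18, lateness 10
Maximum = 10.
SPT (increasing processing time): #125 #118 #111 #104.
#125: 0→4, due 7, lateness -3
#118: 4→10, due 18, lateness -8
#111: 10→17, due 13, lateness 4
#104: 17→28, due 11, lateness 17
Maximum = 17.
LPT (decreasing processing time): #104 #111 #118 #125.
#104: 0→11, due 11, lateness 0
#111: 11→18, due 13, lateness 5
#118: 18→24, due 18, lateness 6
#125: 24→28, due 7, lateness 21
Maximum = 21.
EDD 10, SPT 17, LPT 21 → minimum 10.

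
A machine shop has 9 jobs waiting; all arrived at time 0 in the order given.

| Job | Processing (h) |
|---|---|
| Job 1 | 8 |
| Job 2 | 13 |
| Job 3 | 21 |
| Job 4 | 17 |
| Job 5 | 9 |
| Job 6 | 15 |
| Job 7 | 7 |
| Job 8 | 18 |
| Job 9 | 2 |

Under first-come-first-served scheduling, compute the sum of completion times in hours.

FIFO (arrival order): Job 1 Job 2 Job 3 Job 4 Job 5 Job 6 Job 7 Job 8 Job 9.
Job 1: 0→8
Job 2: 8→21
Job 3: 21→42
Job 4: 42→59
Job 5: 59→68
Job 6: 68→83
Job 7: 83→90
Job 8: 90→108
Job 9: 108→110
Sum = 8+21+42+59+68+83+90+108+110 = 589.

589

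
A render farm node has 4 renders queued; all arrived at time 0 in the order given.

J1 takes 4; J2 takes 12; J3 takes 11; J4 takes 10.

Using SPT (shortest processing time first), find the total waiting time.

43

SPT (increasing processing time): J1 J4 J3 J2.
J1: waits 0, runs 0→4
J4: waits 4, runs 4→14
J3: waits 14, runs 14→25
J2: waits 25, runs 25→37
Sum = 0+4+14+25 = 43.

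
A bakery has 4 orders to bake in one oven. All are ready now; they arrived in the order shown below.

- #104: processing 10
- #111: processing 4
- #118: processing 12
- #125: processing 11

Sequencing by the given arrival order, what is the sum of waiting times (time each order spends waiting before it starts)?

50

FIFO (arrival order): #104 #111 #118 #125.
#104: waits 0, runs 0→10
#111: waits 10, runs 10→14
#118: waits 14, runs 14→26
#125: waits 26, runs 26→37
Sum = 0+10+14+26 = 50.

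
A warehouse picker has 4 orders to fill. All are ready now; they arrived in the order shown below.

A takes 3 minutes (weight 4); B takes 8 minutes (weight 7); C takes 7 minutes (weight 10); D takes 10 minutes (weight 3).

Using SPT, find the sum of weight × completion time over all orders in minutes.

SPT (increasing processing time): A C B D.
A: finishes 3, weight 4, w·C = 12
C: finishes 10, weight 10, w·C = 100
B: finishes 18, weight 7, w·C = 126
D: finishes 28, weight 3, w·C = 84
Sum = 12+100+126+84 = 322.

322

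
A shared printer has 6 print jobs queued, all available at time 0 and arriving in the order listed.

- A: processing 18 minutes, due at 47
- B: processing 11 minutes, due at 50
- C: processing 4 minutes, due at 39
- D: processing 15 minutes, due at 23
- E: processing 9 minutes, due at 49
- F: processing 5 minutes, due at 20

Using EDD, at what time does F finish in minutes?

5

EDD (increasing due date): F D C A E B.
F: 0→5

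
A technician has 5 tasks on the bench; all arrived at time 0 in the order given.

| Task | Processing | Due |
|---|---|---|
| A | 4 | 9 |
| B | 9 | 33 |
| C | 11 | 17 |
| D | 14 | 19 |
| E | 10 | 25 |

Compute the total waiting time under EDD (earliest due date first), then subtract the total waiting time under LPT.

EDD (increasing due date): A C D E B.
A: waits 0, runs 0→4
C: waits 4, runs 4→15
D: waits 15, runs 15→29
E: waits 29, runs 29→39
B: waits 39, runs 39→48
Sum = 0+4+15+29+39 = 87.
LPT (decreasing processing time): D C E B A.
D: waits 0, runs 0→14
C: waits 14, runs 14→25
E: waits 25, runs 25→35
B: waits 35, runs 35→44
A: waits 44, runs 44→48
Sum = 0+14+25+35+44 = 118.
Difference = 87 − 118 = -31.

-31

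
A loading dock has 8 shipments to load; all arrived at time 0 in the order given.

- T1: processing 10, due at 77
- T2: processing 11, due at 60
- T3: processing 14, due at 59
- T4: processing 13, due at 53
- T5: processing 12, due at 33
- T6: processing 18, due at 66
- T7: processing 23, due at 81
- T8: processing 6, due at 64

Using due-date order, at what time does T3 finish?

EDD (increasing due date): T5 T4 T3 T2 T8 T6 T1 T7.
T5: 0→12
T4: 12→25
T3: 25→39

39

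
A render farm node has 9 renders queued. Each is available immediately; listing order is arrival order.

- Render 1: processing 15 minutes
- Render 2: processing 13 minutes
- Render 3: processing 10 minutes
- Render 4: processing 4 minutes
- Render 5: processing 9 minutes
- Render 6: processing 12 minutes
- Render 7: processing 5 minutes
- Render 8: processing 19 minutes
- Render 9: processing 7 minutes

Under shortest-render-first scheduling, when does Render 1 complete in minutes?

75

SPT (increasing processing time): Render 4 Render 7 Render 9 Render 5 Render 3 Render 6 Render 2 Render 1 Render 8.
Render 4: 0→4
Render 7: 4→9
Render 9: 9→16
Render 5: 16→25
Render 3: 25→35
Render 6: 35→47
Render 2: 47→60
Render 1: 60→75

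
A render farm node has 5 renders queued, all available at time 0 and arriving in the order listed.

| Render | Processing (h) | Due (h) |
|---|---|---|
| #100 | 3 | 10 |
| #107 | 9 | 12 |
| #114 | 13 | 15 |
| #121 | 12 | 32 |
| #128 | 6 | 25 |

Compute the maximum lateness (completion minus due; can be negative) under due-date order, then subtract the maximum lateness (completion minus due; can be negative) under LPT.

-22

EDD (increasing due date): #100 #107 #114 #128 #121.
#100: 0→3, due 10, lateness -7
#107: 3→12, due 12, lateness 0
#114: 12→25, due 15, lateness 10
#128: 25→31, due 25, lateness 6
#121: 31→43, due 32, lateness 11
Maximum = 11.
LPT (decreasing processing time): #114 #121 #107 #128 #100.
#114: 0→13, due 15, lateness -2
#121: 13→25, due 32, lateness -7
#107: 25→34, due 12, lateness 22
#128: 34→40, due 25, lateness 15
#100: 40→43, due 10, lateness 33
Maximum = 33.
Difference = 11 − 33 = -22.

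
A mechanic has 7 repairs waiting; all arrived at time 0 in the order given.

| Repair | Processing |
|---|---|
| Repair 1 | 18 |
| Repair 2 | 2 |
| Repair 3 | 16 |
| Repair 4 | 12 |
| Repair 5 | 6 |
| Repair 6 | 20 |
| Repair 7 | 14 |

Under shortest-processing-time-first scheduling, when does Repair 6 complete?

SPT (increasing processing time): Repair 2 Repair 5 Repair 4 Repair 7 Repair 3 Repair 1 Repair 6.
Repair 2: 0→2
Repair 5: 2→8
Repair 4: 8→20
Repair 7: 20→34
Repair 3: 34→50
Repair 1: 50→68
Repair 6: 68→88

88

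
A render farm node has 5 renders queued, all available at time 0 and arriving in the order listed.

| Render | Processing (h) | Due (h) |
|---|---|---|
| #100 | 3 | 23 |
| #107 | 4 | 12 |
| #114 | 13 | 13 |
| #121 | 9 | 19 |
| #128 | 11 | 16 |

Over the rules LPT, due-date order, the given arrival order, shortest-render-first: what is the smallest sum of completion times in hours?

LPT (decreasing processing time): #114 #128 #121 #107 #100.
#114: 0→13
#128: 13→24
#121: 24→33
#107: 33→37
#100: 37→40
Sum = 13+24+33+37+40 = 147.
EDD (increasing due date): #107 #114 #128 #121 #100.
#107: 0→4
#114: 4→17
#128: 17→28
#121: 28→37
#100: 37→40
Sum = 4+17+28+37+40 = 126.
FIFO (arrival order): #100 #107 #114 #121 #128.
#100: 0→3
#107: 3→7
#114: 7→20
#121: 20→29
#128: 29→40
Sum = 3+7+20+29+40 = 99.
SPT (increasing processing time): #100 #107 #121 #128 #114.
#100: 0→3
#107: 3→7
#121: 7→16
#128: 16→27
#114: 27→40
Sum = 3+7+16+27+40 = 93.
LPT 147, EDD 126, FIFO 99, SPT 93 → minimum 93.

93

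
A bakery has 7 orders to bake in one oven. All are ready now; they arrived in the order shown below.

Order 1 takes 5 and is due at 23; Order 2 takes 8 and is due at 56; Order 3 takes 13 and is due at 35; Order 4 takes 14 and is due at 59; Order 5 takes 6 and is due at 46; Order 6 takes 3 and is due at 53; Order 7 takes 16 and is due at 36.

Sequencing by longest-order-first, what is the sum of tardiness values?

70

LPT (decreasing processing time): Order 7 Order 4 Order 3 Order 2 Order 5 Order 1 Order 6.
Order 7: 0→16, due 36, tardiness 0
Order 4: 16→30, due 59, tardiness 0
Order 3: 30→43, due 35, tardiness 8
Order 2: 43→51, due 56, tardiness 0
Order 5: 51→57, due 46, tardiness 11
Order 1: 57→62, due 23, tardiness 39
Order 6: 62→65, due 53, tardiness 12
Sum = 0+0+8+0+11+39+12 = 70.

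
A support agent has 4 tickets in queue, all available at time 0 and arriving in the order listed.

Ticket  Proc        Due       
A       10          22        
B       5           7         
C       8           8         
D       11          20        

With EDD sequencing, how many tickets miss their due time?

3

EDD (increasing due date): B C D A.
B: 0→5, due 7, tardiness 0
C: 5→13, due 8, tardiness 5
D: 13→24, due 20, tardiness 4
A: 24→34, due 22, tardiness 12
Late tickets: 3.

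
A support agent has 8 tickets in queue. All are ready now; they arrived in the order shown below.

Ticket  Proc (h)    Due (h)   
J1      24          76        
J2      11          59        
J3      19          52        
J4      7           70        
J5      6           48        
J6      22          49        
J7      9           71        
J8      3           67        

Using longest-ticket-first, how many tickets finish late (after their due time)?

6

LPT (decreasing processing time): J1 J6 J3 J2 J7 J4 J5 J8.
J1: 0→24, due 76, tardiness 0
J6: 24→46, due 49, tardiness 0
J3: 46→65, due 52, tardiness 13
J2: 65→76, due 59, tardiness 17
J7: 76→85, due 71, tardiness 14
J4: 85→92, due 70, tardiness 22
J5: 92→98, due 48, tardiness 50
J8: 98→101, due 67, tardiness 34
Late tickets: 6.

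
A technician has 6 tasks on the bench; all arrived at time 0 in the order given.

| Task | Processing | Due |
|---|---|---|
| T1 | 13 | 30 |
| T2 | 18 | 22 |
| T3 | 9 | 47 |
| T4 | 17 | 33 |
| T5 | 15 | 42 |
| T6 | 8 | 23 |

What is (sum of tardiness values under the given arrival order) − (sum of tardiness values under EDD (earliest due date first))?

23

FIFO (arrival order): T1 T2 T3 T4 T5 T6.
T1: 0→13, due 30, tardiness 0
T2: 13→31, due 22, tardiness 9
T3: 31→40, due 47, tardiness 0
T4: 40→57, due 33, tardiness 24
T5: 57→72, due 42, tardiness 30
T6: 72→80, due 23, tardiness 57
Sum = 0+9+0+24+30+57 = 120.
EDD (increasing due date): T2 T6 T1 T4 T5 T3.
T2: 0→18, due 22, tardiness 0
T6: 18→26, due 23, tardiness 3
T1: 26→39, due 30, tardiness 9
T4: 39→56, due 33, tardiness 23
T5: 56→71, due 42, tardiness 29
T3: 71→80, due 47, tardiness 33
Sum = 0+3+9+23+29+33 = 97.
Difference = 120 − 97 = 23.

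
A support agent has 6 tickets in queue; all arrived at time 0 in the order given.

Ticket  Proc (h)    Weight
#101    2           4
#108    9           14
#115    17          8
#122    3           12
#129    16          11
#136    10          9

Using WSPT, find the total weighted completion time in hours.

WSPT (decreasing weight/processing-time ratio): #122 #101 #108 #136 #129 #115.
#122: finishes 3, weight 12, w·C = 36
#101: finishes 5, weight 4, w·C = 20
#108: finishes 14, weight 14, w·C = 196
#136: finishes 24, weight 9, w·C = 216
#129: finishes 40, weight 11, w·C = 440
#115: finishes 57, weight 8, w·C = 456
Sum = 36+20+196+216+440+456 = 1364.

1364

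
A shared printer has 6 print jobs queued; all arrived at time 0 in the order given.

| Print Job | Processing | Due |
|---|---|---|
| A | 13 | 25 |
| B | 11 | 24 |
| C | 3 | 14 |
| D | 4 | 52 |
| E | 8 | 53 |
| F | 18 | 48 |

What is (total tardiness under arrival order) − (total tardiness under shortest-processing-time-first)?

FIFO (arrival order): A B C D E F.
A: 0→13, due 25, tardiness 0
B: 13→24, due 24, tardiness 0
C: 24→27, due 14, tardiness 13
D: 27→31, due 52, tardiness 0
E: 31→39, due 53, tardiness 0
F: 39→57, due 48, tardiness 9
Sum = 0+0+13+0+0+9 = 22.
SPT (increasing processing time): C D E B A F.
C: 0→3, due 14, tardiness 0
D: 3→7, due 52, tardiness 0
E: 7→15, due 53, tardiness 0
B: 15→26, due 24, tardiness 2
A: 26→39, due 25, tardiness 14
F: 39→57, due 48, tardiness 9
Sum = 0+0+0+2+14+9 = 25.
Difference = 22 − 25 = -3.

-3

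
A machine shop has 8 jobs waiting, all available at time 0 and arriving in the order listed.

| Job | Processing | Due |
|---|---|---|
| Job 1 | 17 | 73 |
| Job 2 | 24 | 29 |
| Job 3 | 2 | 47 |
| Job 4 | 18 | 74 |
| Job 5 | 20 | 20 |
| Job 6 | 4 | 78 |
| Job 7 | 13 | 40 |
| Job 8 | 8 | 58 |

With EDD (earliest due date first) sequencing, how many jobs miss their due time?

7

EDD (increasing due date): Job 5 Job 2 Job 7 Job 3 Job 8 Job 1 Job 4 Job 6.
Job 5: 0→20, due 20, tardiness 0
Job 2: 20→44, due 29, tardiness 15
Job 7: 44→57, due 40, tardiness 17
Job 3: 57→59, due 47, tardiness 12
Job 8: 59→67, due 58, tardiness 9
Job 1: 67→84, due 73, tardiness 11
Job 4: 84→102, due 74, tardiness 28
Job 6: 102→106, due 78, tardiness 28
Late jobs: 7.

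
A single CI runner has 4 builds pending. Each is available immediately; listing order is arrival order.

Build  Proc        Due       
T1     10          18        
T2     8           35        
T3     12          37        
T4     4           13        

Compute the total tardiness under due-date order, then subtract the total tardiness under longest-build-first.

EDD (increasing due date): T4 T1 T2 T3.
T4: 0→4, due 13, tardiness 0
T1: 4→14, due 18, tardiness 0
T2: 14→22, due 35, tardiness 0
T3: 22→34, due 37, tardiness 0
Sum = 0+0+0+0 = 0.
LPT (decreasing processing time): T3 T1 T2 T4.
T3: 0→12, due 37, tardiness 0
T1: 12→22, due 18, tardiness 4
T2: 22→30, due 35, tardiness 0
T4: 30→34, due 13, tardiness 21
Sum = 0+4+0+21 = 25.
Difference = 0 − 25 = -25.

-25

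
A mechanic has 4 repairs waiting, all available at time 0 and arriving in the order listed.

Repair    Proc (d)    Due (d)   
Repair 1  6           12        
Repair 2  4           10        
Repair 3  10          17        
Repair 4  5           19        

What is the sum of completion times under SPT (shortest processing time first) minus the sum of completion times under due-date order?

SPT (increasing processing time): Repair 2 Repair 4 Repair 1 Repair 3.
Repair 2: 0→4
Repair 4: 4→9
Repair 1: 9→15
Repair 3: 15→25
Sum = 4+9+15+25 = 53.
EDD (increasing due date): Repair 2 Repair 1 Repair 3 Repair 4.
Repair 2: 0→4
Repair 1: 4→10
Repair 3: 10→20
Repair 4: 20→25
Sum = 4+10+20+25 = 59.
Difference = 53 − 59 = -6.

-6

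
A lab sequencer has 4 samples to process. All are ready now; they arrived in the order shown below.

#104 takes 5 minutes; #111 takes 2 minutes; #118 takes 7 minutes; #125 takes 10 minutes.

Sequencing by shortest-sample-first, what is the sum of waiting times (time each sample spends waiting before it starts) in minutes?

SPT (increasing processing time): #111 #104 #118 #125.
#111: waits 0, runs 0→2
#104: waits 2, runs 2→7
#118: waits 7, runs 7→14
#125: waits 14, runs 14→24
Sum = 0+2+7+14 = 23.

23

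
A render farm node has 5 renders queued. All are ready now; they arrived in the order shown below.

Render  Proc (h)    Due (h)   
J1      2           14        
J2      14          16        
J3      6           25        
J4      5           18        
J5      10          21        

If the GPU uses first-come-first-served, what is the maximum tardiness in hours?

16

FIFO (arrival order): J1 J2 J3 J4 J5.
J1: 0→2, due 14, tardiness 0
J2: 2→16, due 16, tardiness 0
J3: 16→22, due 25, tardiness 0
J4: 22→27, due 18, tardiness 9
J5: 27→37, due 21, tardiness 16
Maximum = 16.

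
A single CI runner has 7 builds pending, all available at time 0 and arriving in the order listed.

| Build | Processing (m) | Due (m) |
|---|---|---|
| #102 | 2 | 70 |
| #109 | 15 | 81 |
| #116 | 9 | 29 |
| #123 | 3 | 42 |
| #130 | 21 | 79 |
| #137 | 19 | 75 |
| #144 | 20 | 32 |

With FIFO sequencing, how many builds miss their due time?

FIFO (arrival order): #102 #109 #116 #123 #130 #137 #144.
#102: 0→2, due 70, tardiness 0
#109: 2→17, due 81, tardiness 0
#116: 17→26, due 29, tardiness 0
#123: 26→29, due 42, tardiness 0
#130: 29→50, due 79, tardiness 0
#137: 50→69, due 75, tardiness 0
#144: 69→89, due 32, tardiness 57
Late builds: 1.

1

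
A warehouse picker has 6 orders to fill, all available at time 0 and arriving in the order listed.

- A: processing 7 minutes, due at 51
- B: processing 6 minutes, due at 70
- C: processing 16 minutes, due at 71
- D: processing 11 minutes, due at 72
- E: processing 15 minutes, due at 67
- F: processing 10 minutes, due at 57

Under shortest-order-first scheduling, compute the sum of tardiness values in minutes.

SPT (increasing processing time): B A F D E C.
B: 0→6, due 70, tardiness 0
A: 6→13, due 51, tardiness 0
F: 13→23, due 57, tardiness 0
D: 23→34, due 72, tardiness 0
E: 34→49, due 67, tardiness 0
C: 49→65, due 71, tardiness 0
Sum = 0+0+0+0+0+0 = 0.

0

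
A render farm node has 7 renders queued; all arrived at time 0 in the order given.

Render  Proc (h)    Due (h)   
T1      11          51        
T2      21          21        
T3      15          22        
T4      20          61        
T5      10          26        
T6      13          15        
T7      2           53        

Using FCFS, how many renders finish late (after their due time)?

6

FIFO (arrival order): T1 T2 T3 T4 T5 T6 T7.
T1: 0→11, due 51, tardiness 0
T2: 11→32, due 21, tardiness 11
T3: 32→47, due 22, tardiness 25
T4: 47→67, due 61, tardiness 6
T5: 67→77, due 26, tardiness 51
T6: 77→90, due 15, tardiness 75
T7: 90→92, due 53, tardiness 39
Late renders: 6.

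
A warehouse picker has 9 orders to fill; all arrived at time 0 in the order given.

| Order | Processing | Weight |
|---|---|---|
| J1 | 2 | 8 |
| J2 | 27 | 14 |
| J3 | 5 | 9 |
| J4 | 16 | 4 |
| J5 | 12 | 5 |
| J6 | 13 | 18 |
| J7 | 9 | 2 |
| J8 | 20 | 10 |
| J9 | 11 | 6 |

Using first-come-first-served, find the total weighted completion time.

4486

FIFO (arrival order): J1 J2 J3 J4 J5 J6 J7 J8 J9.
J1: finishes 2, weight 8, w·C = 16
J2: finishes 29, weight 14, w·C = 406
J3: finishes 34, weight 9, w·C = 306
J4: finishes 50, weight 4, w·C = 200
J5: finishes 62, weight 5, w·C = 310
J6: finishes 75, weight 18, w·C = 1350
J7: finishes 84, weight 2, w·C = 168
J8: finishes 104, weight 10, w·C = 1040
J9: finishes 115, weight 6, w·C = 690
Sum = 16+406+306+200+310+1350+168+1040+690 = 4486.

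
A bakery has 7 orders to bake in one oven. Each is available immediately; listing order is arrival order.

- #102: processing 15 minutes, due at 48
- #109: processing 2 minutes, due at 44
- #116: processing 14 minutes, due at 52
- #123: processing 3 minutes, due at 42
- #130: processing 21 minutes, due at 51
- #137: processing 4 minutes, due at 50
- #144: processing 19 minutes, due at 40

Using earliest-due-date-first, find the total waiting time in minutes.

211

EDD (increasing due date): #144 #123 #109 #102 #137 #130 #116.
#144: waits 0, runs 0→19
#123: waits 19, runs 19→22
#109: waits 22, runs 22→24
#102: waits 24, runs 24→39
#137: waits 39, runs 39→43
#130: waits 43, runs 43→64
#116: waits 64, runs 64→78
Sum = 0+19+22+24+39+43+64 = 211.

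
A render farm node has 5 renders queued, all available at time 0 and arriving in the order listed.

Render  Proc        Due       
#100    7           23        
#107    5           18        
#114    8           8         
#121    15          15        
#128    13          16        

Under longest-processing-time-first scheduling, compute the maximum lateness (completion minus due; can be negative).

30

LPT (decreasing processing time): #121 #128 #114 #100 #107.
#121: 0→15, due 15, lateness 0
#128: 15→28, due 16, lateness 12
#114: 28→36, due 8, lateness 28
#100: 36→43, due 23, lateness 20
#107: 43→48, due 18, lateness 30
Maximum = 30.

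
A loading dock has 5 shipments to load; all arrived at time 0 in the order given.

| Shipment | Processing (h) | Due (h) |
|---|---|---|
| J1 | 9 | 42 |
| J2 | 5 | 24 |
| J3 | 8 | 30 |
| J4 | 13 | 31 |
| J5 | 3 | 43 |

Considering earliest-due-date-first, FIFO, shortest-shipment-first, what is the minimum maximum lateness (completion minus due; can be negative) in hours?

-5

EDD (increasing due date): J2 J3 J4 J1 J5.
J2: 0→5, due 24, lateness -19
J3: 5→13, due 30, lateness -17
J4: 13→26, due 31, lateness -5
J1: 26→35, due 42, lateness -7
J5: 35→38, due 43, lateness -5
Maximum = -5.
FIFO (arrival order): J1 J2 J3 J4 J5.
J1: 0→9, due 42, lateness -33
J2: 9→14, due 24, lateness -10
J3: 14→22, due 30, lateness -8
J4: 22→35, due 31, lateness 4
J5: 35→38, due 43, lateness -5
Maximum = 4.
SPT (increasing processing time): J5 J2 J3 J1 J4.
J5: 0→3, due 43, lateness -40
J2: 3→8, due 24, lateness -16
J3: 8→16, due 30, lateness -14
J1: 16→25, due 42, lateness -17
J4: 25→38, due 31, lateness 7
Maximum = 7.
EDD -5, FIFO 4, SPT 7 → minimum -5.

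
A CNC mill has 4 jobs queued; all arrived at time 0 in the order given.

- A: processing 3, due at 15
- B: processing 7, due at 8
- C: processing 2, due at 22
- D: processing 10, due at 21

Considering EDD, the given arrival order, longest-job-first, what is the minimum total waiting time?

EDD (increasing due date): B A D C.
B: waits 0, runs 0→7
A: waits 7, runs 7→10
D: waits 10, runs 10→20
C: waits 20, runs 20→22
Sum = 0+7+10+20 = 37.
FIFO (arrival order): A B C D.
A: waits 0, runs 0→3
B: waits 3, runs 3→10
C: waits 10, runs 10→12
D: waits 12, runs 12→22
Sum = 0+3+10+12 = 25.
LPT (decreasing processing time): D B A C.
D: waits 0, runs 0→10
B: waits 10, runs 10→17
A: waits 17, runs 17→20
C: waits 20, runs 20→22
Sum = 0+10+17+20 = 47.
EDD 37, FIFO 25, LPT 47 → minimum 25.

25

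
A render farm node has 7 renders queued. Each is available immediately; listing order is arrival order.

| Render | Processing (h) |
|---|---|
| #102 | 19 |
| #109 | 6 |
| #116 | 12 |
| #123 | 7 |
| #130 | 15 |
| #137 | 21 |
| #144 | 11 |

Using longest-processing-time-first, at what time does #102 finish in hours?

40

LPT (decreasing processing time): #137 #102 #130 #116 #144 #123 #109.
#137: 0→21
#102: 21→40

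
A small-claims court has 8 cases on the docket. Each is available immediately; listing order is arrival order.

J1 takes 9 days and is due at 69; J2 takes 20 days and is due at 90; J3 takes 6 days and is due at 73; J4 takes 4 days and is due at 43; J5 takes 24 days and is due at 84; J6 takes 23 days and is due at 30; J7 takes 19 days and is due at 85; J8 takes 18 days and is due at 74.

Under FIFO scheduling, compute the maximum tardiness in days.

FIFO (arrival order): J1 J2 J3 J4 J5 J6 J7 J8.
J1: 0→9, due 69, tardiness 0
J2: 9→29, due 90, tardiness 0
J3: 29→35, due 73, tardiness 0
J4: 35→39, due 43, tardiness 0
J5: 39→63, due 84, tardiness 0
J6: 63→86, due 30, tardiness 56
J7: 86→105, due 85, tardiness 20
J8: 105→123, due 74, tardiness 49
Maximum = 56.

56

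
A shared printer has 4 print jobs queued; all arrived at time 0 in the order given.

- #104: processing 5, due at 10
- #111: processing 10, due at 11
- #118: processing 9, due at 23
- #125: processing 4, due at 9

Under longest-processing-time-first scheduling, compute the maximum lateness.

LPT (decreasing processing time): #111 #118 #104 #125.
#111: 0→10, due 11, lateness -1
#118: 10→19, due 23, lateness -4
#104: 19→24, due 10, lateness 14
#125: 24→28, due 9, lateness 19
Maximum = 19.

19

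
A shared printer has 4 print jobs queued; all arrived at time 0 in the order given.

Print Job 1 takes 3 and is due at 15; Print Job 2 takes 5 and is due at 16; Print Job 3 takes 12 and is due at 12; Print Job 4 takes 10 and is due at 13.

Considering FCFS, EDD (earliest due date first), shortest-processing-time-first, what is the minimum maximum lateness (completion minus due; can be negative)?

FIFO (arrival order): Print Job 1 Print Job 2 Print Job 3 Print Job 4.
Print Job 1: 0→3, due 15, lateness -12
Print Job 2: 3→8, due 16, lateness -8
Print Job 3: 8→20, due 12, lateness 8
Print Job 4: 20→30, due 13, lateness 17
Maximum = 17.
EDD (increasing due date): Print Job 3 Print Job 4 Print Job 1 Print Job 2.
Print Job 3: 0→12, due 12, lateness 0
Print Job 4: 12→22, due 13, lateness 9
Print Job 1: 22→25, due 15, lateness 10
Print Job 2: 25→30, due 16, lateness 14
Maximum = 14.
SPT (increasing processing time): Print Job 1 Print Job 2 Print Job 4 Print Job 3.
Print Job 1: 0→3, due 15, lateness -12
Print Job 2: 3→8, due 16, lateness -8
Print Job 4: 8→18, due 13, lateness 5
Print Job 3: 18→30, due 12, lateness 18
Maximum = 18.
FIFO 17, EDD 14, SPT 18 → minimum 14.

14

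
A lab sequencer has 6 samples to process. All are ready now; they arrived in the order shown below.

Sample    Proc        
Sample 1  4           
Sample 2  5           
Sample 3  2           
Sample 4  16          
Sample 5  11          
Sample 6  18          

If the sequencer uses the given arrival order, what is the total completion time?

FIFO (arrival order): Sample 1 Sample 2 Sample 3 Sample 4 Sample 5 Sample 6.
Sample 1: 0→4
Sample 2: 4→9
Sample 3: 9→11
Sample 4: 11→27
Sample 5: 27→38
Sample 6: 38→56
Sum = 4+9+11+27+38+56 = 145.

145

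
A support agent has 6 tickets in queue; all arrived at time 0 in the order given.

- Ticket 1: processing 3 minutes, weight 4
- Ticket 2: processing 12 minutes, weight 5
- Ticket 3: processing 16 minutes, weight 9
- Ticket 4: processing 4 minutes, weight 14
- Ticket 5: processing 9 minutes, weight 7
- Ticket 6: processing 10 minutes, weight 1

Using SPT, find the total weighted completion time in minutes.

924

SPT (increasing processing time): Ticket 1 Ticket 4 Ticket 5 Ticket 6 Ticket 2 Ticket 3.
Ticket 1: finishes 3, weight 4, w·C = 12
Ticket 4: finishes 7, weight 14, w·C = 98
Ticket 5: finishes 16, weight 7, w·C = 112
Ticket 6: finishes 26, weight 1, w·C = 26
Ticket 2: finishes 38, weight 5, w·C = 190
Ticket 3: finishes 54, weight 9, w·C = 486
Sum = 12+98+112+26+190+486 = 924.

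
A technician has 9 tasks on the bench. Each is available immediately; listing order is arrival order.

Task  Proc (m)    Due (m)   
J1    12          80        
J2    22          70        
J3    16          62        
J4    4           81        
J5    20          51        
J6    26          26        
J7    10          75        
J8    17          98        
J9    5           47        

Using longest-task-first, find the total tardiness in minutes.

269

LPT (decreasing processing time): J6 J2 J5 J8 J3 J1 J7 J9 J4.
J6: 0→26, due 26, tardiness 0
J2: 26→48, due 70, tardiness 0
J5: 48→68, due 51, tardiness 17
J8: 68→85, due 98, tardiness 0
J3: 85→101, due 62, tardiness 39
J1: 101→113, due 80, tardiness 33
J7: 113→123, due 75, tardiness 48
J9: 123→128, due 47, tardiness 81
J4: 128→132, due 81, tardiness 51
Sum = 0+0+17+0+39+33+48+81+51 = 269.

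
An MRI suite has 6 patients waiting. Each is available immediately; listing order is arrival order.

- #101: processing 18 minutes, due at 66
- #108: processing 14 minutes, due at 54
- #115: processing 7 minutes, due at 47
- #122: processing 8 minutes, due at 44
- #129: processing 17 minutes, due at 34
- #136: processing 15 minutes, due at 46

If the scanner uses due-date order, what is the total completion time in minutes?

EDD (increasing due date): #129 #122 #136 #115 #108 #101.
#129: 0→17
#122: 17→25
#136: 25→40
#115: 40→47
#108: 47→61
#101: 61→79
Sum = 17+25+40+47+61+79 = 269.

269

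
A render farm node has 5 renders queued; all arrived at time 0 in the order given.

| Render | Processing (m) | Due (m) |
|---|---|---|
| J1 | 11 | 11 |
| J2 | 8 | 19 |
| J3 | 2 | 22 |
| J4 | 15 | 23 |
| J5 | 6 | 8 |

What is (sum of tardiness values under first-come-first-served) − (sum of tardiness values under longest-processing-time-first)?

FIFO (arrival order): J1 J2 J3 J4 J5.
J1: 0→11, due 11, tardiness 0
J2: 11→19, due 19, tardiness 0
J3: 19→21, due 22, tardiness 0
J4: 21→36, due 23, tardiness 13
J5: 36→42, due 8, tardiness 34
Sum = 0+0+0+13+34 = 47.
LPT (decreasing processing time): J4 J1 J2 J5 J3.
J4: 0→15, due 23, tardiness 0
J1: 15→26, due 11, tardiness 15
J2: 26→34, due 19, tardiness 15
J5: 34→40, due 8, tardiness 32
J3: 40→42, due 22, tardiness 20
Sum = 0+15+15+32+20 = 82.
Difference = 47 − 82 = -35.

-35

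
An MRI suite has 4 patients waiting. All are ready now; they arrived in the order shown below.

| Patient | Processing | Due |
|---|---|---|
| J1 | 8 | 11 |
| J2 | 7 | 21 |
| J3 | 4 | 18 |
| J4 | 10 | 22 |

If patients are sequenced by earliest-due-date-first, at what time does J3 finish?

EDD (increasing due date): J1 J3 J2 J4.
J1: 0→8
J3: 8→12

12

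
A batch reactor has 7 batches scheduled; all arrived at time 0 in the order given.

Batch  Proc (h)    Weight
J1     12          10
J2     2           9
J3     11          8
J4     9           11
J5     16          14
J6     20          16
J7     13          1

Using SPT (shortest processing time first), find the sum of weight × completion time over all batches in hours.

2912

SPT (increasing processing time): J2 J4 J3 J1 J7 J5 J6.
J2: finishes 2, weight 9, w·C = 18
J4: finishes 11, weight 11, w·C = 121
J3: finishes 22, weight 8, w·C = 176
J1: finishes 34, weight 10, w·C = 340
J7: finishes 47, weight 1, w·C = 47
J5: finishes 63, weight 14, w·C = 882
J6: finishes 83, weight 16, w·C = 1328
Sum = 18+121+176+340+47+882+1328 = 2912.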